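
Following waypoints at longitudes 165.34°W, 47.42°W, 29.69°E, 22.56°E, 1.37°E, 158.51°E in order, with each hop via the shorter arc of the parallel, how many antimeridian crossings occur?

0

Leg 1: -165.34° → -47.42°, shortest Δλ = 117.92° (east) — does not cross 180°.
Leg 2: -47.42° → +29.69°, shortest Δλ = 77.11° (east) — does not cross 180°.
Leg 3: +29.69° → +22.56°, shortest Δλ = -7.13° (west) — does not cross 180°.
Leg 4: +22.56° → +1.37°, shortest Δλ = -21.19° (west) — does not cross 180°.
Leg 5: +1.37° → +158.51°, shortest Δλ = 157.14° (east) — does not cross 180°.
Total crossings: 0.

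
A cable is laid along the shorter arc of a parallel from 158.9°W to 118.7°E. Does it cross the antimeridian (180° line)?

Naïve |118.7 − -158.9| = 277.6° > 180°, so the shorter arc goes the other way round — across 180°.
Signed shortest Δλ = ((118.7 − -158.9 + 180) mod 360) − 180 = -82.4°.
Going west by 82.4° from -158.9° passes through 180° before reaching +118.7°.

Yes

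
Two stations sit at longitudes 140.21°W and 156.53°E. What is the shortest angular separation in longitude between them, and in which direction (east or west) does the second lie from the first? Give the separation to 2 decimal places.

Raw difference: 156.53 − -140.21 = 296.74°.
Normalise into (−180°, 180°]: 296.74° − 360° = -63.26°.
Negative ⇒ the second point lies to the west; separation 63.26°.

63.26° west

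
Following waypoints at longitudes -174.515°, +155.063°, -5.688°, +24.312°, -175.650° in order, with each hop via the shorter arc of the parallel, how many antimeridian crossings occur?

Leg 1: -174.515° → +155.063°, shortest Δλ = -30.422° (west) — crosses 180°.
Leg 2: +155.063° → -5.688°, shortest Δλ = -160.751° (west) — does not cross 180°.
Leg 3: -5.688° → +24.312°, shortest Δλ = 30.0° (east) — does not cross 180°.
Leg 4: +24.312° → -175.650°, shortest Δλ = 160.038° (east) — crosses 180°.
Total crossings: 2.

2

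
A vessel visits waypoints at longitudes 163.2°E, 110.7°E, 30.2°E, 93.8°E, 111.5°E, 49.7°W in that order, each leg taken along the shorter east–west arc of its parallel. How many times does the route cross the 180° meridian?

Leg 1: +163.2° → +110.7°, shortest Δλ = -52.5° (west) — does not cross 180°.
Leg 2: +110.7° → +30.2°, shortest Δλ = -80.5° (west) — does not cross 180°.
Leg 3: +30.2° → +93.8°, shortest Δλ = 63.6° (east) — does not cross 180°.
Leg 4: +93.8° → +111.5°, shortest Δλ = 17.7° (east) — does not cross 180°.
Leg 5: +111.5° → -49.7°, shortest Δλ = -161.2° (west) — does not cross 180°.
Total crossings: 0.

0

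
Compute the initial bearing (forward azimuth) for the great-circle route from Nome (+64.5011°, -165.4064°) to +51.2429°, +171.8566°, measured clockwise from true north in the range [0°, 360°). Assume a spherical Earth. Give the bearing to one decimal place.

Δλ = 171.8566 − -165.4064 = 337.2630°; wrapped into (−180°, 180°]: -22.7370°.
θ = atan2( sin Δλ · cos φ₂ , cos φ₁ · sin φ₂ − sin φ₁ · cos φ₂ · cos Δλ )
  = atan2(-0.24196, -0.18543) = -127.466° → normalised to [0°, 360°): 232.534°.

232.5°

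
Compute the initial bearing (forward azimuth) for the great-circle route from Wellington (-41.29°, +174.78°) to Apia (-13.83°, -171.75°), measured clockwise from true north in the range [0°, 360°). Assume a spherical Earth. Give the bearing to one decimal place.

Δλ = -171.75 − 174.78 = -346.53°; wrapped into (−180°, 180°]: 13.47°.
θ = atan2( sin Δλ · cos φ₂ , cos φ₁ · sin φ₂ − sin φ₁ · cos φ₂ · cos Δλ )
  = atan2(0.22618, 0.44350) = 27.021° → normalised to [0°, 360°): 27.021°.

27.0°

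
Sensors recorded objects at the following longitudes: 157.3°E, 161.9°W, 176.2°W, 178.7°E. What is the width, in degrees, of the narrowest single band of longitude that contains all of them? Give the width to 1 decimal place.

40.8°

Sort the longitudes: -176.2°, -161.9°, +157.3°, +178.7°.
Eastward gaps between consecutive values (wrapping around): 14.3°, 319.2°, 21.4°, 5.1°.
Largest gap = 319.2° ⇒ minimal covering band is its complement: 360° − 319.2° = 40.8°.
Band runs from +157.3° eastward to -161.9°, crossing the antimeridian.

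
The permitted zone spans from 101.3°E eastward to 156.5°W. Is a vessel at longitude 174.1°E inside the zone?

Band width going east from +101.3° to -156.5°: ((-156.5 − 101.3) mod 360) = 102.2°.
Offset of +174.1° east of the west edge: ((174.1 − 101.3) mod 360) = 72.8°.
72.8° ≤ 102.2° ⇒ inside.

Yes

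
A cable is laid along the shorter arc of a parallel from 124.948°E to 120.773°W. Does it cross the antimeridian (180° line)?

Yes

Naïve |-120.773 − 124.948| = 245.721° > 180°, so the shorter arc goes the other way round — across 180°.
Signed shortest Δλ = ((-120.773 − 124.948 + 180) mod 360) − 180 = 114.279°.
Going east by 114.279° from +124.948° passes through 180° before reaching -120.773°.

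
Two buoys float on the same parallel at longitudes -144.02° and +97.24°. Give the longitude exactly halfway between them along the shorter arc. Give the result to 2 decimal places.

Signed shortest Δλ from -144.02° to +97.24° is -118.74°.
Midpoint longitude = -144.02° + (-118.74°)/2 = -144.02° − 59.37° = -203.39°.
Normalise into (−180°, 180°]: +156.61°.
(The naïve average (-144.02 + +97.24)/2 = -23.39° is on the wrong side of the globe.)

+156.61°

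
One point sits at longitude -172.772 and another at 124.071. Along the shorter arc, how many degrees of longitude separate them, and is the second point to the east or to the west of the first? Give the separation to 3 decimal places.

Raw difference: 124.071 − -172.772 = 296.843°.
Normalise into (−180°, 180°]: 296.843° − 360° = -63.157°.
Negative ⇒ the second point lies to the west; separation 63.157°.

63.157° west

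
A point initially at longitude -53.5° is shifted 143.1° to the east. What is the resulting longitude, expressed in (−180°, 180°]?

+89.6°

Start at -53.5°; shift +143.1° → +89.6°.
+89.6° already lies in (−180°, 180°].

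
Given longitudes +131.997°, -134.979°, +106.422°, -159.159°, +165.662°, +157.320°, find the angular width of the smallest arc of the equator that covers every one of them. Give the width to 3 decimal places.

118.599°

Sort the longitudes: -159.159°, -134.979°, +106.422°, +131.997°, +157.320°, +165.662°.
Eastward gaps between consecutive values (wrapping around): 24.180°, 241.401°, 25.575°, 25.323°, 8.342°, 35.179°.
Largest gap = 241.401° ⇒ minimal covering band is its complement: 360° − 241.401° = 118.599°.
Band runs from +106.422° eastward to -134.979°, crossing the antimeridian.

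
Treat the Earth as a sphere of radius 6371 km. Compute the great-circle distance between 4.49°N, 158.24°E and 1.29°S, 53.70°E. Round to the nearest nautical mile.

Δλ = 53.70 − 158.24 = -104.54°.
Δφ = -1.29 − 4.49 = -5.78°.
a = sin²(Δφ/2) + cos φ₁ · cos φ₂ · sin²(Δλ/2) = 0.625992.
c = 2·atan2(√a, √(1−a)) = 1.82553 rad → d = 6371·c ≈ 11630.43 km ≈ 6279.93 nmi.

6280 nmi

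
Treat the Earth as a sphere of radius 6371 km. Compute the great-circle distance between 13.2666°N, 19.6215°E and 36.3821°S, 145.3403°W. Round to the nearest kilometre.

17039 km

Δλ = -145.3403 − 19.6215 = -164.9618°.
Δφ = -36.3821 − 13.2666 = -49.6487°.
a = sin²(Δφ/2) + cos φ₁ · cos φ₂ · sin²(Δλ/2) = 0.946440.
c = 2·atan2(√a, √(1−a)) = 2.67450 rad → d = 6371·c ≈ 17039.22 km.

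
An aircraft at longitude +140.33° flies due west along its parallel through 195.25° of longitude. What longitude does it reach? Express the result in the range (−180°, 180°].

Start at +140.33°; shift −195.25° → -54.92°.
-54.92° already lies in (−180°, 180°].

-54.92°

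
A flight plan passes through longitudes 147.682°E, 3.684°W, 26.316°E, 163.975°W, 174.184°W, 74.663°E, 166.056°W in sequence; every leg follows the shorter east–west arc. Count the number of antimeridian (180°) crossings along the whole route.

3

Leg 1: +147.682° → -3.684°, shortest Δλ = -151.366° (west) — does not cross 180°.
Leg 2: -3.684° → +26.316°, shortest Δλ = 30.0° (east) — does not cross 180°.
Leg 3: +26.316° → -163.975°, shortest Δλ = 169.709° (east) — crosses 180°.
Leg 4: -163.975° → -174.184°, shortest Δλ = -10.209° (west) — does not cross 180°.
Leg 5: -174.184° → +74.663°, shortest Δλ = -111.153° (west) — crosses 180°.
Leg 6: +74.663° → -166.056°, shortest Δλ = 119.281° (east) — crosses 180°.
Total crossings: 3.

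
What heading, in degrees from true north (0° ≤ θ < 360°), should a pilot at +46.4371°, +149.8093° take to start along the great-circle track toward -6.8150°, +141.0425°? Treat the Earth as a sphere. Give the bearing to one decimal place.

Δλ = 141.0425 − 149.8093 = -8.7668°.
θ = atan2( sin Δλ · cos φ₂ , cos φ₁ · sin φ₂ − sin φ₁ · cos φ₂ · cos Δλ )
  = atan2(-0.15134, -0.79287) = -169.194° → normalised to [0°, 360°): 190.806°.

190.8°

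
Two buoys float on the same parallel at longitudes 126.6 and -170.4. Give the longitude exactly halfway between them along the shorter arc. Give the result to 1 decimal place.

Signed shortest Δλ from +126.6° to -170.4° is +63.0°.
Midpoint longitude = +126.6° + (+63.0°)/2 = +126.6° + 31.5° = +158.1°.
(The naïve average (+126.6 + -170.4)/2 = -21.9° is on the wrong side of the globe.)

+158.1°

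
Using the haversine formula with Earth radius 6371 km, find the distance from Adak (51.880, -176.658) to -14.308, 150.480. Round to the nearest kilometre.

8013 km

Δλ = 150.480 − -176.658 = 327.138°; wrapped into (−180°, 180°]: -32.862°.
Δφ = -14.308 − 51.880 = -66.188°.
a = sin²(Δφ/2) + cos φ₁ · cos φ₂ · sin²(Δλ/2) = 0.345991.
c = 2·atan2(√a, √(1−a)) = 1.25769 rad → d = 6371·c ≈ 8012.72 km.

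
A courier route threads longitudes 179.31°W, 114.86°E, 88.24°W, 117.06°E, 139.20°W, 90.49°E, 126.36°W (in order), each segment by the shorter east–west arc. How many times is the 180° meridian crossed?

6

Leg 1: -179.31° → +114.86°, shortest Δλ = -65.83° (west) — crosses 180°.
Leg 2: +114.86° → -88.24°, shortest Δλ = 156.9° (east) — crosses 180°.
Leg 3: -88.24° → +117.06°, shortest Δλ = -154.7° (west) — crosses 180°.
Leg 4: +117.06° → -139.20°, shortest Δλ = 103.74° (east) — crosses 180°.
Leg 5: -139.20° → +90.49°, shortest Δλ = -130.31° (west) — crosses 180°.
Leg 6: +90.49° → -126.36°, shortest Δλ = 143.15° (east) — crosses 180°.
Total crossings: 6.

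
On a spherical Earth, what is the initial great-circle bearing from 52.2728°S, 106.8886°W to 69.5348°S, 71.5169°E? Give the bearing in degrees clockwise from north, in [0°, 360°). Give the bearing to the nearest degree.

179°

Δλ = 71.5169 − -106.8886 = 178.4055°.
θ = atan2( sin Δλ · cos φ₂ , cos φ₁ · sin φ₂ − sin φ₁ · cos φ₂ · cos Δλ )
  = atan2(0.00973, -0.84972) = 179.344° → normalised to [0°, 360°): 179.344°.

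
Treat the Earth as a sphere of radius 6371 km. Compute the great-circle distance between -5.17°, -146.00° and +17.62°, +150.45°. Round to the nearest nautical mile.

4005 nmi

Δλ = 150.45 − -146.00 = 296.45°; wrapped into (−180°, 180°]: -63.55°.
Δφ = 17.62 − -5.17 = 22.79°.
a = sin²(Δφ/2) + cos φ₁ · cos φ₂ · sin²(Δλ/2) = 0.302242.
c = 2·atan2(√a, √(1−a)) = 1.16417 rad → d = 6371·c ≈ 7416.91 km ≈ 4004.81 nmi.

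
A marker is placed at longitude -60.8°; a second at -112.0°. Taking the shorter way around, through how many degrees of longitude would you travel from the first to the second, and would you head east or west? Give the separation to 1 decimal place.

Raw difference: -112.0 − -60.8 = -51.2°.
Normalise into (−180°, 180°]: -51.2° stays -51.2°.
Negative ⇒ the second point lies to the west; separation 51.2°.

51.2° west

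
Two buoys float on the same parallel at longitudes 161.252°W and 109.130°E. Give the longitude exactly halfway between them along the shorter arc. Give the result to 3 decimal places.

153.939°E

Signed shortest Δλ from -161.252° to +109.130° is -89.618°.
Midpoint longitude = -161.252° + (-89.618°)/2 = -161.252° − 44.809° = -206.061°.
Normalise into (−180°, 180°]: +153.939°.
(The naïve average (-161.252 + +109.130)/2 = -26.061° is on the wrong side of the globe.)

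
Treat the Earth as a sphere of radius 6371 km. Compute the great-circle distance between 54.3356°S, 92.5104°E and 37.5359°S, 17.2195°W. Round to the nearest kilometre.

7805 km

Δλ = -17.2195 − 92.5104 = -109.7299°.
Δφ = -37.5359 − -54.3356 = 16.7997°.
a = sin²(Δφ/2) + cos φ₁ · cos φ₂ · sin²(Δλ/2) = 0.330544.
c = 2·atan2(√a, √(1−a)) = 1.22504 rad → d = 6371·c ≈ 7804.70 km.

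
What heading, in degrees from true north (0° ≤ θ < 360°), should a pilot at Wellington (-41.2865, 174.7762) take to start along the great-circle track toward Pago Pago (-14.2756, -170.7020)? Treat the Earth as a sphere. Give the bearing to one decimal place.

29.3°

Δλ = -170.7020 − 174.7762 = -345.4782°; wrapped into (−180°, 180°]: 14.5218°.
θ = atan2( sin Δλ · cos φ₂ , cos φ₁ · sin φ₂ − sin φ₁ · cos φ₂ · cos Δλ )
  = atan2(0.24301, 0.43373) = 29.260° → normalised to [0°, 360°): 29.260°.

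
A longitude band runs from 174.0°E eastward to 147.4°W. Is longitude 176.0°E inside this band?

Yes

Band width going east from +174.0° to -147.4°: ((-147.4 − 174.0) mod 360) = 38.6°.
Offset of +176.0° east of the west edge: ((176.0 − 174.0) mod 360) = 2.0°.
2.0° ≤ 38.6° ⇒ inside.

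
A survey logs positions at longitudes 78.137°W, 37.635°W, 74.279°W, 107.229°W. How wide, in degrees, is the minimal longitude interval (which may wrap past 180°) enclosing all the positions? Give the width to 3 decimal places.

69.594°

Sort the longitudes: -107.229°, -78.137°, -74.279°, -37.635°.
Eastward gaps between consecutive values (wrapping around): 29.092°, 3.858°, 36.644°, 290.406°.
Largest gap = 290.406° ⇒ minimal covering band is its complement: 360° − 290.406° = 69.594°.
Band runs from -107.229° eastward to -37.635°.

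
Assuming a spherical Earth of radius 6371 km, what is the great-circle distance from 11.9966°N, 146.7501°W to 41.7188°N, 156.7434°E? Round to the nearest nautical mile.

Δλ = 156.7434 − -146.7501 = 303.4935°; wrapped into (−180°, 180°]: -56.5065°.
Δφ = 41.7188 − 11.9966 = 29.7222°.
a = sin²(Δφ/2) + cos φ₁ · cos φ₂ · sin²(Δλ/2) = 0.229384.
c = 2·atan2(√a, √(1−a)) = 0.99890 rad → d = 6371·c ≈ 6363.96 km ≈ 3436.26 nmi.

3436 nmi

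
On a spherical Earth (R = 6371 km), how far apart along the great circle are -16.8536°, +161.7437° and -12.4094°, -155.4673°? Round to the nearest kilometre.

Δλ = -155.4673 − 161.7437 = -317.2110°; wrapped into (−180°, 180°]: 42.7890°.
Δφ = -12.4094 − -16.8536 = 4.4442°.
a = sin²(Δφ/2) + cos φ₁ · cos φ₂ · sin²(Δλ/2) = 0.125882.
c = 2·atan2(√a, √(1−a)) = 0.72540 rad → d = 6371·c ≈ 4621.51 km.

4622 km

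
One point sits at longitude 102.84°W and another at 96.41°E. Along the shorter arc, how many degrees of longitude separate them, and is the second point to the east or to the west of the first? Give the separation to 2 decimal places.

Raw difference: 96.41 − -102.84 = 199.25°.
Normalise into (−180°, 180°]: 199.25° − 360° = -160.75°.
Negative ⇒ the second point lies to the west; separation 160.75°.

160.75° west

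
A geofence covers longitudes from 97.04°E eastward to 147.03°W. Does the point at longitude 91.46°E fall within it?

Band width going east from +97.04° to -147.03°: ((-147.03 − 97.04) mod 360) = 115.93°.
Offset of +91.46° east of the west edge: ((91.46 − 97.04) mod 360) = 354.42°.
354.42° > 115.93° ⇒ outside.

No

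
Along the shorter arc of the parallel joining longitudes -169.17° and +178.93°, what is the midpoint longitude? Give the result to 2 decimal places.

-175.12°

Signed shortest Δλ from -169.17° to +178.93° is -11.90°.
Midpoint longitude = -169.17° + (-11.90°)/2 = -169.17° − 5.95° = -175.12°.
(The naïve average (-169.17 + +178.93)/2 = 4.88° is on the wrong side of the globe.)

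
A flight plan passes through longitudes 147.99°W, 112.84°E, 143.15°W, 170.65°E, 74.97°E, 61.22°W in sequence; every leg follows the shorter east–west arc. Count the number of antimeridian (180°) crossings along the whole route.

3

Leg 1: -147.99° → +112.84°, shortest Δλ = -99.17° (west) — crosses 180°.
Leg 2: +112.84° → -143.15°, shortest Δλ = 104.01° (east) — crosses 180°.
Leg 3: -143.15° → +170.65°, shortest Δλ = -46.2° (west) — crosses 180°.
Leg 4: +170.65° → +74.97°, shortest Δλ = -95.68° (west) — does not cross 180°.
Leg 5: +74.97° → -61.22°, shortest Δλ = -136.19° (west) — does not cross 180°.
Total crossings: 3.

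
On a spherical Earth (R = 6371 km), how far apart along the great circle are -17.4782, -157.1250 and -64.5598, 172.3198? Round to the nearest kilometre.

5714 km

Δλ = 172.3198 − -157.1250 = 329.4448°; wrapped into (−180°, 180°]: -30.5552°.
Δφ = -64.5598 − -17.4782 = -47.0816°.
a = sin²(Δφ/2) + cos φ₁ · cos φ₂ · sin²(Δλ/2) = 0.187970.
c = 2·atan2(√a, √(1−a)) = 0.89687 rad → d = 6371·c ≈ 5713.95 km.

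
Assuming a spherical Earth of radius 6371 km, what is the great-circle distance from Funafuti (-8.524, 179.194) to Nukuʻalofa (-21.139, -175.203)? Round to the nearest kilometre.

1526 km

Δλ = -175.203 − 179.194 = -354.397°; wrapped into (−180°, 180°]: 5.603°.
Δφ = -21.139 − -8.524 = -12.615°.
a = sin²(Δφ/2) + cos φ₁ · cos φ₂ · sin²(Δλ/2) = 0.014274.
c = 2·atan2(√a, √(1−a)) = 0.23952 rad → d = 6371·c ≈ 1525.96 km.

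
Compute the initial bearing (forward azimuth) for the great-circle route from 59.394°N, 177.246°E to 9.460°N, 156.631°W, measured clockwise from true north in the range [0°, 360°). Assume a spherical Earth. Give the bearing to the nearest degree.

147°

Δλ = -156.631 − 177.246 = -333.877°; wrapped into (−180°, 180°]: 26.123°.
θ = atan2( sin Δλ · cos φ₂ , cos φ₁ · sin φ₂ − sin φ₁ · cos φ₂ · cos Δλ )
  = atan2(0.43431, -0.67858) = 147.380° → normalised to [0°, 360°): 147.380°.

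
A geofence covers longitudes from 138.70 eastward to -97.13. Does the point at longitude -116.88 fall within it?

Yes

Band width going east from +138.70° to -97.13°: ((-97.13 − 138.70) mod 360) = 124.17°.
Offset of -116.88° east of the west edge: ((-116.88 − 138.70) mod 360) = 104.42°.
104.42° ≤ 124.17° ⇒ inside.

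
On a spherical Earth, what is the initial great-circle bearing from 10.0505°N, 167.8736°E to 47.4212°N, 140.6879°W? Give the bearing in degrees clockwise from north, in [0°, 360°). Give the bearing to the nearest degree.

39°

Δλ = -140.6879 − 167.8736 = -308.5615°; wrapped into (−180°, 180°]: 51.4385°.
θ = atan2( sin Δλ · cos φ₂ , cos φ₁ · sin φ₂ − sin φ₁ · cos φ₂ · cos Δλ )
  = atan2(0.52906, 0.65144) = 39.081° → normalised to [0°, 360°): 39.081°.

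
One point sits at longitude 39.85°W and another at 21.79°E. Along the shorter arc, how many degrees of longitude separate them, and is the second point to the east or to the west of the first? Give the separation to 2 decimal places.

Raw difference: 21.79 − -39.85 = 61.64°.
Normalise into (−180°, 180°]: 61.64° stays 61.64°.
Positive ⇒ the second point lies to the east; separation 61.64°.

61.64° east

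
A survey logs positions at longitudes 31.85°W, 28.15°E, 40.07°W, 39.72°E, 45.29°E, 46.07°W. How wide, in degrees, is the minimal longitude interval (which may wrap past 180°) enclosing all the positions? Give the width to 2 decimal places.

Sort the longitudes: -46.07°, -40.07°, -31.85°, +28.15°, +39.72°, +45.29°.
Eastward gaps between consecutive values (wrapping around): 6.00°, 8.22°, 60.00°, 11.57°, 5.57°, 268.64°.
Largest gap = 268.64° ⇒ minimal covering band is its complement: 360° − 268.64° = 91.36°.
Band runs from -46.07° eastward to +45.29°.

91.36°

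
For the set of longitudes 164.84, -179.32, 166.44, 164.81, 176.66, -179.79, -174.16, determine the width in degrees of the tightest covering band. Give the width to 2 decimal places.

Sort the longitudes: -179.79°, -179.32°, -174.16°, +164.81°, +164.84°, +166.44°, +176.66°.
Eastward gaps between consecutive values (wrapping around): 0.47°, 5.16°, 338.97°, 0.03°, 1.60°, 10.22°, 3.55°.
Largest gap = 338.97° ⇒ minimal covering band is its complement: 360° − 338.97° = 21.03°.
Band runs from +164.81° eastward to -174.16°, crossing the antimeridian.

21.03°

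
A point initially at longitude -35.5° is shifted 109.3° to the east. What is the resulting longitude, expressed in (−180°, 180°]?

+73.8°

Start at -35.5°; shift +109.3° → +73.8°.
+73.8° already lies in (−180°, 180°].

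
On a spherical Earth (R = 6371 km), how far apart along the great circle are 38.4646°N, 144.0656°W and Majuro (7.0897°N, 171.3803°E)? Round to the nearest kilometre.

5662 km

Δλ = 171.3803 − -144.0656 = 315.4459°; wrapped into (−180°, 180°]: -44.5541°.
Δφ = 7.0897 − 38.4646 = -31.3749°.
a = sin²(Δφ/2) + cos φ₁ · cos φ₂ · sin²(Δλ/2) = 0.184771.
c = 2·atan2(√a, √(1−a)) = 0.88865 rad → d = 6371·c ≈ 5661.61 km.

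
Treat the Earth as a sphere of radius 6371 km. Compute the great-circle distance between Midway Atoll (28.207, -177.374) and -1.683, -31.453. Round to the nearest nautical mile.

8287 nmi

Δλ = -31.453 − -177.374 = 145.921°.
Δφ = -1.683 − 28.207 = -29.890°.
a = sin²(Δφ/2) + cos φ₁ · cos φ₂ · sin²(Δλ/2) = 0.871736.
c = 2·atan2(√a, √(1−a)) = 2.40904 rad → d = 6371·c ≈ 15348.02 km ≈ 8287.27 nmi.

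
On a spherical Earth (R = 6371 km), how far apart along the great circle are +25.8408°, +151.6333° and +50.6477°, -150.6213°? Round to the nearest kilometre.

Δλ = -150.6213 − 151.6333 = -302.2546°; wrapped into (−180°, 180°]: 57.7454°.
Δφ = 50.6477 − 25.8408 = 24.8069°.
a = sin²(Δφ/2) + cos φ₁ · cos φ₂ · sin²(Δλ/2) = 0.179196.
c = 2·atan2(√a, √(1−a)) = 0.87420 rad → d = 6371·c ≈ 5569.56 km.

5570 km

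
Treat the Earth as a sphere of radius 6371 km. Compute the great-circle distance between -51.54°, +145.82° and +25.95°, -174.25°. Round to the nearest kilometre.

Δλ = -174.25 − 145.82 = -320.07°; wrapped into (−180°, 180°]: 39.93°.
Δφ = 25.95 − -51.54 = 77.49°.
a = sin²(Δφ/2) + cos φ₁ · cos φ₂ · sin²(Δλ/2) = 0.456896.
c = 2·atan2(√a, √(1−a)) = 1.48448 rad → d = 6371·c ≈ 9457.64 km.

9458 km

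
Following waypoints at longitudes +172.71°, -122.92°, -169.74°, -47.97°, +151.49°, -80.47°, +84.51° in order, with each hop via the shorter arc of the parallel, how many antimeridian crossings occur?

Leg 1: +172.71° → -122.92°, shortest Δλ = 64.37° (east) — crosses 180°.
Leg 2: -122.92° → -169.74°, shortest Δλ = -46.82° (west) — does not cross 180°.
Leg 3: -169.74° → -47.97°, shortest Δλ = 121.77° (east) — does not cross 180°.
Leg 4: -47.97° → +151.49°, shortest Δλ = -160.54° (west) — crosses 180°.
Leg 5: +151.49° → -80.47°, shortest Δλ = 128.04° (east) — crosses 180°.
Leg 6: -80.47° → +84.51°, shortest Δλ = 164.98° (east) — does not cross 180°.
Total crossings: 3.

3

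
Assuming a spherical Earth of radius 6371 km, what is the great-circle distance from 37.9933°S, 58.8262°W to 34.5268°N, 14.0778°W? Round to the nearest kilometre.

9291 km

Δλ = -14.0778 − -58.8262 = 44.7484°.
Δφ = 34.5268 − -37.9933 = 72.5201°.
a = sin²(Δφ/2) + cos φ₁ · cos φ₂ · sin²(Δλ/2) = 0.443892.
c = 2·atan2(√a, √(1−a)) = 1.45834 rad → d = 6371·c ≈ 9291.11 km.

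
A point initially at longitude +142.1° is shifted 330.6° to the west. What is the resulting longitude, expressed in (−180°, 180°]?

Start at +142.1°; shift −330.6° → -188.5°.
-188.5° lies outside (−180°, 180°]; add 360° → +171.5°.

+171.5°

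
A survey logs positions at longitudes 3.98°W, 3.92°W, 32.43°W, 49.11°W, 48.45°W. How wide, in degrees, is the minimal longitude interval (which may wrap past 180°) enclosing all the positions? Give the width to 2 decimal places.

45.19°

Sort the longitudes: -49.11°, -48.45°, -32.43°, -3.98°, -3.92°.
Eastward gaps between consecutive values (wrapping around): 0.66°, 16.02°, 28.45°, 0.06°, 314.81°.
Largest gap = 314.81° ⇒ minimal covering band is its complement: 360° − 314.81° = 45.19°.
Band runs from -49.11° eastward to -3.92°.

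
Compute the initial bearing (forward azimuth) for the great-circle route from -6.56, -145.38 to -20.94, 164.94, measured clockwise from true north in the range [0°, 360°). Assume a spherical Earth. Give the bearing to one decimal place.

248.1°

Δλ = 164.94 − -145.38 = 310.32°; wrapped into (−180°, 180°]: -49.68°.
θ = atan2( sin Δλ · cos φ₂ , cos φ₁ · sin φ₂ − sin φ₁ · cos φ₂ · cos Δλ )
  = atan2(-0.71209, -0.28601) = -111.883° → normalised to [0°, 360°): 248.117°.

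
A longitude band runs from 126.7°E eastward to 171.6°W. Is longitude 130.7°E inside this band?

Yes

Band width going east from +126.7° to -171.6°: ((-171.6 − 126.7) mod 360) = 61.7°.
Offset of +130.7° east of the west edge: ((130.7 − 126.7) mod 360) = 4.0°.
4.0° ≤ 61.7° ⇒ inside.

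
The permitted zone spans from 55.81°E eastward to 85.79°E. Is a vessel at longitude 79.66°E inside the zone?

Yes

Band width going east from +55.81° to +85.79°: ((85.79 − 55.81) mod 360) = 29.98°.
Offset of +79.66° east of the west edge: ((79.66 − 55.81) mod 360) = 23.85°.
23.85° ≤ 29.98° ⇒ inside.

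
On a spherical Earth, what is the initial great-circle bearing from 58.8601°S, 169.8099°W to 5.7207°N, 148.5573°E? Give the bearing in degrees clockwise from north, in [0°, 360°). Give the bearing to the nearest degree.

Δλ = 148.5573 − -169.8099 = 318.3672°; wrapped into (−180°, 180°]: -41.6328°.
θ = atan2( sin Δλ · cos φ₂ , cos φ₁ · sin φ₂ − sin φ₁ · cos φ₂ · cos Δλ )
  = atan2(-0.66105, 0.68808) = -43.852° → normalised to [0°, 360°): 316.148°.

316°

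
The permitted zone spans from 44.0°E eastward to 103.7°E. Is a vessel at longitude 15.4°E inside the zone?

Band width going east from +44.0° to +103.7°: ((103.7 − 44.0) mod 360) = 59.7°.
Offset of +15.4° east of the west edge: ((15.4 − 44.0) mod 360) = 331.4°.
331.4° > 59.7° ⇒ outside.

No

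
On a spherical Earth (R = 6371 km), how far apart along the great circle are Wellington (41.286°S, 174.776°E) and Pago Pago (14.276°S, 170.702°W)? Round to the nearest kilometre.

Δλ = -170.702 − 174.776 = -345.478°; wrapped into (−180°, 180°]: 14.522°.
Δφ = -14.276 − -41.286 = 27.010°.
a = sin²(Δφ/2) + cos φ₁ · cos φ₂ · sin²(Δλ/2) = 0.066169.
c = 2·atan2(√a, √(1−a)) = 0.52032 rad → d = 6371·c ≈ 3314.94 km.

3315 km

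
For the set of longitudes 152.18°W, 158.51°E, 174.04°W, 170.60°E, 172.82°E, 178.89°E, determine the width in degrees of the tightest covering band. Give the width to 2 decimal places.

49.31°

Sort the longitudes: -174.04°, -152.18°, +158.51°, +170.60°, +172.82°, +178.89°.
Eastward gaps between consecutive values (wrapping around): 21.86°, 310.69°, 12.09°, 2.22°, 6.07°, 7.07°.
Largest gap = 310.69° ⇒ minimal covering band is its complement: 360° − 310.69° = 49.31°.
Band runs from +158.51° eastward to -152.18°, crossing the antimeridian.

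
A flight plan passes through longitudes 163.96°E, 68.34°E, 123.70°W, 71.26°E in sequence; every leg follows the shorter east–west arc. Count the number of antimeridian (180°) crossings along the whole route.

2

Leg 1: +163.96° → +68.34°, shortest Δλ = -95.62° (west) — does not cross 180°.
Leg 2: +68.34° → -123.70°, shortest Δλ = 167.96° (east) — crosses 180°.
Leg 3: -123.70° → +71.26°, shortest Δλ = -165.04° (west) — crosses 180°.
Total crossings: 2.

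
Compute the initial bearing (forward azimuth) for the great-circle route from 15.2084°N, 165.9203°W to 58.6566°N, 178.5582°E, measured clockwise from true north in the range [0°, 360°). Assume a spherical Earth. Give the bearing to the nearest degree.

349°

Δλ = 178.5582 − -165.9203 = 344.4785°; wrapped into (−180°, 180°]: -15.5215°.
θ = atan2( sin Δλ · cos φ₂ , cos φ₁ · sin φ₂ − sin φ₁ · cos φ₂ · cos Δλ )
  = atan2(-0.13920, 0.69268) = -11.363° → normalised to [0°, 360°): 348.637°.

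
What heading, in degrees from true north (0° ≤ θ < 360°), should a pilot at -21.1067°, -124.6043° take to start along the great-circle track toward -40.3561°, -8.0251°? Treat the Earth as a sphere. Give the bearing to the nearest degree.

137°

Δλ = -8.0251 − -124.6043 = 116.5792°.
θ = atan2( sin Δλ · cos φ₂ , cos φ₁ · sin φ₂ − sin φ₁ · cos φ₂ · cos Δλ )
  = atan2(0.68150, -0.72688) = 136.845° → normalised to [0°, 360°): 136.845°.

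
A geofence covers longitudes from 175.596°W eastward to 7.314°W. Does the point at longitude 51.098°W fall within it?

Yes

Band width going east from -175.596° to -7.314°: ((-7.314 − -175.596) mod 360) = 168.282°.
Offset of -51.098° east of the west edge: ((-51.098 − -175.596) mod 360) = 124.498°.
124.498° ≤ 168.282° ⇒ inside.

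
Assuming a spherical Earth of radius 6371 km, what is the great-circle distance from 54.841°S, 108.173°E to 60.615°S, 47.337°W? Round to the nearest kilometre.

Δλ = -47.337 − 108.173 = -155.510°.
Δφ = -60.615 − -54.841 = -5.774°.
a = sin²(Δφ/2) + cos φ₁ · cos φ₂ · sin²(Δλ/2) = 0.272381.
c = 2·atan2(√a, √(1−a)) = 1.09816 rad → d = 6371·c ≈ 6996.36 km.

6996 km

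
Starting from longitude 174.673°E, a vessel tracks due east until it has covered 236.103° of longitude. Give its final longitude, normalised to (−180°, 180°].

Start at +174.673°; shift +236.103° → +410.776°.
+410.776° lies outside (−180°, 180°]; subtract 360° → +50.776°.

50.776°E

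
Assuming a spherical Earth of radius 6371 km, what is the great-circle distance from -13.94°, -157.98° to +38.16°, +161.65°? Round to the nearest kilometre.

7158 km

Δλ = 161.65 − -157.98 = 319.63°; wrapped into (−180°, 180°]: -40.37°.
Δφ = 38.16 − -13.94 = 52.10°.
a = sin²(Δφ/2) + cos φ₁ · cos φ₂ · sin²(Δλ/2) = 0.283717.
c = 2·atan2(√a, √(1−a)) = 1.12346 rad → d = 6371·c ≈ 7157.56 km.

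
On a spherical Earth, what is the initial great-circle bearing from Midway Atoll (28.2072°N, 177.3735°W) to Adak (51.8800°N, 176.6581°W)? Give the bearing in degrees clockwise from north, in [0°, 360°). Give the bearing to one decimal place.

Δλ = -176.6581 − -177.3735 = 0.7154°.
θ = atan2( sin Δλ · cos φ₂ , cos φ₁ · sin φ₂ − sin φ₁ · cos φ₂ · cos Δλ )
  = atan2(0.00771, 0.40154) = 1.100° → normalised to [0°, 360°): 1.100°.

1.1°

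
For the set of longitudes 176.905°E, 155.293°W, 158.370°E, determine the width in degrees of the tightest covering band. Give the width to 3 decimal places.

Sort the longitudes: -155.293°, +158.370°, +176.905°.
Eastward gaps between consecutive values (wrapping around): 313.663°, 18.535°, 27.802°.
Largest gap = 313.663° ⇒ minimal covering band is its complement: 360° − 313.663° = 46.337°.
Band runs from +158.370° eastward to -155.293°, crossing the antimeridian.

46.337°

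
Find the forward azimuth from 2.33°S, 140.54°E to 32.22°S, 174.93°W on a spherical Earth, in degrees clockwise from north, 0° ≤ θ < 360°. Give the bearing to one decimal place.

130.6°

Δλ = -174.93 − 140.54 = -315.47°; wrapped into (−180°, 180°]: 44.53°.
θ = atan2( sin Δλ · cos φ₂ , cos φ₁ · sin φ₂ − sin φ₁ · cos φ₂ · cos Δλ )
  = atan2(0.59329, -0.50821) = 130.583° → normalised to [0°, 360°): 130.583°.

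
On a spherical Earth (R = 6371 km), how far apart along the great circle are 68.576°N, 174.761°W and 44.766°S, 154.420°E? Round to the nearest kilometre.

Δλ = 154.420 − -174.761 = 329.181°; wrapped into (−180°, 180°]: -30.819°.
Δφ = -44.766 − 68.576 = -113.342°.
a = sin²(Δφ/2) + cos φ₁ · cos φ₂ · sin²(Δλ/2) = 0.716420.
c = 2·atan2(√a, √(1−a)) = 2.01844 rad → d = 6371·c ≈ 12859.46 km.

12859 km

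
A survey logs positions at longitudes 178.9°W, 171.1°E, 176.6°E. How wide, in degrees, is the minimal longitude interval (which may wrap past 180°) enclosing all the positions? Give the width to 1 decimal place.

Sort the longitudes: -178.9°, +171.1°, +176.6°.
Eastward gaps between consecutive values (wrapping around): 350.0°, 5.5°, 4.5°.
Largest gap = 350.0° ⇒ minimal covering band is its complement: 360° − 350.0° = 10.0°.
Band runs from +171.1° eastward to -178.9°, crossing the antimeridian.

10.0°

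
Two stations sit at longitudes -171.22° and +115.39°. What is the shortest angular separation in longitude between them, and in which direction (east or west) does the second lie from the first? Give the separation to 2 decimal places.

73.39° west

Raw difference: 115.39 − -171.22 = 286.61°.
Normalise into (−180°, 180°]: 286.61° − 360° = -73.39°.
Negative ⇒ the second point lies to the west; separation 73.39°.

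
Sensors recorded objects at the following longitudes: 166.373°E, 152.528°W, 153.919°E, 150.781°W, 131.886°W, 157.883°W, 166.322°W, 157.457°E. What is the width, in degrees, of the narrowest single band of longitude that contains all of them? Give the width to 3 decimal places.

Sort the longitudes: -166.322°, -157.883°, -152.528°, -150.781°, -131.886°, +153.919°, +157.457°, +166.373°.
Eastward gaps between consecutive values (wrapping around): 8.439°, 5.355°, 1.747°, 18.895°, 285.805°, 3.538°, 8.916°, 27.305°.
Largest gap = 285.805° ⇒ minimal covering band is its complement: 360° − 285.805° = 74.195°.
Band runs from +153.919° eastward to -131.886°, crossing the antimeridian.

74.195°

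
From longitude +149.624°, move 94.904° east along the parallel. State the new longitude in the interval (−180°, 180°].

Start at +149.624°; shift +94.904° → +244.528°.
+244.528° lies outside (−180°, 180°]; subtract 360° → -115.472°.

-115.472°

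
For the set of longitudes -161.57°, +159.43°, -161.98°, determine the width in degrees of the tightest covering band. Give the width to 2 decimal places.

Sort the longitudes: -161.98°, -161.57°, +159.43°.
Eastward gaps between consecutive values (wrapping around): 0.41°, 321.00°, 38.59°.
Largest gap = 321.00° ⇒ minimal covering band is its complement: 360° − 321.00° = 39.00°.
Band runs from +159.43° eastward to -161.57°, crossing the antimeridian.

39.00°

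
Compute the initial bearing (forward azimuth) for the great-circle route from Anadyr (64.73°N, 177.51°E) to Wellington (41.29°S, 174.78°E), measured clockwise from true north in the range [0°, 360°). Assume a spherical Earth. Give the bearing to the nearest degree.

182°

Δλ = 174.78 − 177.51 = -2.73°.
θ = atan2( sin Δλ · cos φ₂ , cos φ₁ · sin φ₂ − sin φ₁ · cos φ₂ · cos Δλ )
  = atan2(-0.03579, -0.96039) = -177.866° → normalised to [0°, 360°): 182.134°.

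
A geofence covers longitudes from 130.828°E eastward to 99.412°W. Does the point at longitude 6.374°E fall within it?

Band width going east from +130.828° to -99.412°: ((-99.412 − 130.828) mod 360) = 129.760°.
Offset of +6.374° east of the west edge: ((6.374 − 130.828) mod 360) = 235.546°.
235.546° > 129.760° ⇒ outside.

No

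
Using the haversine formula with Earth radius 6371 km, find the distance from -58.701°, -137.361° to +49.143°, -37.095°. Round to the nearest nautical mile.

8104 nmi

Δλ = -37.095 − -137.361 = 100.266°.
Δφ = 49.143 − -58.701 = 107.844°.
a = sin²(Δφ/2) + cos φ₁ · cos φ₂ · sin²(Δλ/2) = 0.853419.
c = 2·atan2(√a, √(1−a)) = 2.35582 rad → d = 6371·c ≈ 15008.90 km ≈ 8104.16 nmi.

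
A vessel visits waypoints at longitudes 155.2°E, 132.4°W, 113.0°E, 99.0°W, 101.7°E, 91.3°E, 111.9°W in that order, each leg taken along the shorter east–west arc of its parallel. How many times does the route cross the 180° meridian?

5

Leg 1: +155.2° → -132.4°, shortest Δλ = 72.4° (east) — crosses 180°.
Leg 2: -132.4° → +113.0°, shortest Δλ = -114.6° (west) — crosses 180°.
Leg 3: +113.0° → -99.0°, shortest Δλ = 148.0° (east) — crosses 180°.
Leg 4: -99.0° → +101.7°, shortest Δλ = -159.3° (west) — crosses 180°.
Leg 5: +101.7° → +91.3°, shortest Δλ = -10.4° (west) — does not cross 180°.
Leg 6: +91.3° → -111.9°, shortest Δλ = 156.8° (east) — crosses 180°.
Total crossings: 5.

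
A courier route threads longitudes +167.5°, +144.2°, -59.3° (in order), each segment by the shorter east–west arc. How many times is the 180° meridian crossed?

1

Leg 1: +167.5° → +144.2°, shortest Δλ = -23.3° (west) — does not cross 180°.
Leg 2: +144.2° → -59.3°, shortest Δλ = 156.5° (east) — crosses 180°.
Total crossings: 1.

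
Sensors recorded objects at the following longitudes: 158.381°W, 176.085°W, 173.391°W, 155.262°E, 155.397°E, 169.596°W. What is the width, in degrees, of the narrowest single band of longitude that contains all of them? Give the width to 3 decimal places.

Sort the longitudes: -176.085°, -173.391°, -169.596°, -158.381°, +155.262°, +155.397°.
Eastward gaps between consecutive values (wrapping around): 2.694°, 3.795°, 11.215°, 313.643°, 0.135°, 28.518°.
Largest gap = 313.643° ⇒ minimal covering band is its complement: 360° − 313.643° = 46.357°.
Band runs from +155.262° eastward to -158.381°, crossing the antimeridian.

46.357°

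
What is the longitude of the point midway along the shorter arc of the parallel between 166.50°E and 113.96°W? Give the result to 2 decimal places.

153.73°W

Signed shortest Δλ from +166.50° to -113.96° is +79.54°.
Midpoint longitude = +166.50° + (+79.54°)/2 = +166.50° + 39.77° = +206.27°.
Normalise into (−180°, 180°]: -153.73°.
(The naïve average (+166.50 + -113.96)/2 = 26.27° is on the wrong side of the globe.)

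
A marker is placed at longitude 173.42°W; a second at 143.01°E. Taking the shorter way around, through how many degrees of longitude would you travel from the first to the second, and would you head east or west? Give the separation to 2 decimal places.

Raw difference: 143.01 − -173.42 = 316.43°.
Normalise into (−180°, 180°]: 316.43° − 360° = -43.57°.
Negative ⇒ the second point lies to the west; separation 43.57°.

43.57° west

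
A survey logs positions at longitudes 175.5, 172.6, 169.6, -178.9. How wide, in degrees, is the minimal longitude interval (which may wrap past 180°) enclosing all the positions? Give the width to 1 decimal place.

11.5°

Sort the longitudes: -178.9°, +169.6°, +172.6°, +175.5°.
Eastward gaps between consecutive values (wrapping around): 348.5°, 3.0°, 2.9°, 5.6°.
Largest gap = 348.5° ⇒ minimal covering band is its complement: 360° − 348.5° = 11.5°.
Band runs from +169.6° eastward to -178.9°, crossing the antimeridian.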